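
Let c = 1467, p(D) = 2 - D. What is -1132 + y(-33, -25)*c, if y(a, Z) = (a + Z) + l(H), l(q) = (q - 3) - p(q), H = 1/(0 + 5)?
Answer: -464831/5 ≈ -92966.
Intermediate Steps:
H = ⅕ (H = 1/5 = ⅕ ≈ 0.20000)
l(q) = -5 + 2*q (l(q) = (q - 3) - (2 - q) = (-3 + q) + (-2 + q) = -5 + 2*q)
y(a, Z) = -23/5 + Z + a (y(a, Z) = (a + Z) + (-5 + 2*(⅕)) = (Z + a) + (-5 + ⅖) = (Z + a) - 23/5 = -23/5 + Z + a)
-1132 + y(-33, -25)*c = -1132 + (-23/5 - 25 - 33)*1467 = -1132 - 313/5*1467 = -1132 - 459171/5 = -464831/5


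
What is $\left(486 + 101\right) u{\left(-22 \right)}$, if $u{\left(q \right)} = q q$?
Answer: $284108$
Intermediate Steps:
$u{\left(q \right)} = q^{2}$
$\left(486 + 101\right) u{\left(-22 \right)} = \left(486 + 101\right) \left(-22\right)^{2} = 587 \cdot 484 = 284108$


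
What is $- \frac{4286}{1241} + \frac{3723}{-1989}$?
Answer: $- \frac{257747}{48399} \approx -5.3255$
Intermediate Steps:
$- \frac{4286}{1241} + \frac{3723}{-1989} = \left(-4286\right) \frac{1}{1241} + 3723 \left(- \frac{1}{1989}\right) = - \frac{4286}{1241} - \frac{73}{39} = - \frac{257747}{48399}$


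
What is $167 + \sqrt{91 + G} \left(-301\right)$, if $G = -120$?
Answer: $167 - 301 i \sqrt{29} \approx 167.0 - 1620.9 i$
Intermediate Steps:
$167 + \sqrt{91 + G} \left(-301\right) = 167 + \sqrt{91 - 120} \left(-301\right) = 167 + \sqrt{-29} \left(-301\right) = 167 + i \sqrt{29} \left(-301\right) = 167 - 301 i \sqrt{29}$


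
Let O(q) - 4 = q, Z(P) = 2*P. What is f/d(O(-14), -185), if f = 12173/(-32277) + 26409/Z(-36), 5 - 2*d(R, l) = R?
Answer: -13544123/276660 ≈ -48.956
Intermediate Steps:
O(q) = 4 + q
d(R, l) = 5/2 - R/2
f = -13544123/36888 (f = 12173/(-32277) + 26409/((2*(-36))) = 12173*(-1/32277) + 26409/(-72) = -1739/4611 + 26409*(-1/72) = -1739/4611 - 8803/24 = -13544123/36888 ≈ -367.17)
f/d(O(-14), -185) = -13544123/(36888*(5/2 - (4 - 14)/2)) = -13544123/(36888*(5/2 - 1/2*(-10))) = -13544123/(36888*(5/2 + 5)) = -13544123/(36888*15/2) = -13544123/36888*2/15 = -13544123/276660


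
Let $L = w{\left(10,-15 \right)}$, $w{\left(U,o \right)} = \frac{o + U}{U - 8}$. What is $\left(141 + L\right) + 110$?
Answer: $\frac{497}{2} \approx 248.5$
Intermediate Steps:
$w{\left(U,o \right)} = \frac{U + o}{-8 + U}$
$L = - \frac{5}{2}$ ($L = \frac{10 - 15}{-8 + 10} = \frac{1}{2} \left(-5\right) = - \frac{5}{2} \approx -2.5$)
$\left(141 + L\right) + 110 = \left(141 - \frac{5}{2}\right) + 110 = \frac{277}{2} + 110 = \frac{497}{2}$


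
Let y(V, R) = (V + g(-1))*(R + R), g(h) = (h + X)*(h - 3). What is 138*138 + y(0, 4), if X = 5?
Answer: 18916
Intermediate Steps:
g(h) = (-3 + h)*(5 + h) (g(h) = (h + 5)*(h - 3) = (5 + h)*(-3 + h) = (-3 + h)*(5 + h))
y(V, R) = 2*R*(-16 + V) (y(V, R) = (V + (-15 + (-1)² + 2*(-1)))*(R + R) = (V + (-15 + 1 - 2))*(2*R) = (V - 16)*(2*R) = (-16 + V)*(2*R) = 2*R*(-16 + V))
138*138 + y(0, 4) = 138*138 + 2*4*(-16 + 0) = 19044 + 2*4*(-16) = 19044 - 128 = 18916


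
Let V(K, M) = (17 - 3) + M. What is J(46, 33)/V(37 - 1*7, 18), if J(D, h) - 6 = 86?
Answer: 23/8 ≈ 2.8750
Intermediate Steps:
J(D, h) = 92 (J(D, h) = 6 + 86 = 92)
V(K, M) = 14 + M
J(46, 33)/V(37 - 1*7, 18) = 92/(14 + 18) = 92/32 = 92*(1/32) = 23/8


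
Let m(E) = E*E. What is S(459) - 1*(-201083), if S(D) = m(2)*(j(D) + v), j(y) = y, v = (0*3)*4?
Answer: 202919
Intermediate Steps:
v = 0 (v = 0*4 = 0)
m(E) = E²
S(D) = 4*D (S(D) = 2²*(D + 0) = 4*D)
S(459) - 1*(-201083) = 4*459 - 1*(-201083) = 1836 + 201083 = 202919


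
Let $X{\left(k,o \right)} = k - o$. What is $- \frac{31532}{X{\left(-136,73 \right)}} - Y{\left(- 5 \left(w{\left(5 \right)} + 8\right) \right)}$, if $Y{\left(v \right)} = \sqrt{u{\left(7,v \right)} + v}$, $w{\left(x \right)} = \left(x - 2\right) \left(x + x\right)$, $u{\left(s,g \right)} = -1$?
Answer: $\frac{31532}{209} - i \sqrt{191} \approx 150.87 - 13.82 i$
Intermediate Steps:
$w{\left(x \right)} = 2 x \left(-2 + x\right)$ ($w{\left(x \right)} = \left(-2 + x\right) 2 x = 2 x \left(-2 + x\right)$)
$Y{\left(v \right)} = \sqrt{-1 + v}$
$- \frac{31532}{X{\left(-136,73 \right)}} - Y{\left(- 5 \left(w{\left(5 \right)} + 8\right) \right)} = - \frac{31532}{-136 - 73} - \sqrt{-1 - 5 \left(2 \cdot 5 \left(-2 + 5\right) + 8\right)} = - \frac{31532}{-136 - 73} - \sqrt{-1 - 5 \left(2 \cdot 5 \cdot 3 + 8\right)} = - \frac{31532}{-209} - \sqrt{-1 - 5 \left(30 + 8\right)} = \left(-31532\right) \left(- \frac{1}{209}\right) - \sqrt{-1 - 190} = \frac{31532}{209} - \sqrt{-1 - 190} = \frac{31532}{209} - \sqrt{-191} = \frac{31532}{209} - i \sqrt{191}$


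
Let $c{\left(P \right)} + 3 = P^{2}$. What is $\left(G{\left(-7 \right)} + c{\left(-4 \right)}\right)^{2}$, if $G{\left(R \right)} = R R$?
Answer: $3844$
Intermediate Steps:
$G{\left(R \right)} = R^{2}$
$c{\left(P \right)} = -3 + P^{2}$
$\left(G{\left(-7 \right)} + c{\left(-4 \right)}\right)^{2} = \left(\left(-7\right)^{2} - \left(3 - \left(-4\right)^{2}\right)\right)^{2} = \left(49 + \left(-3 + 16\right)\right)^{2} = \left(49 + 13\right)^{2} = 62^{2} = 3844$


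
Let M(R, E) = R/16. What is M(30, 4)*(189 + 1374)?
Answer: 23445/8 ≈ 2930.6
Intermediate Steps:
M(R, E) = R/16 (M(R, E) = R*(1/16) = R/16)
M(30, 4)*(189 + 1374) = ((1/16)*30)*(189 + 1374) = (15/8)*1563 = 23445/8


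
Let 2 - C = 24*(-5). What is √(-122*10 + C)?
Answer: 3*I*√122 ≈ 33.136*I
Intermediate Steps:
C = 122 (C = 2 - 24*(-5) = 2 - 1*(-120) = 2 + 120 = 122)
√(-122*10 + C) = √(-122*10 + 122) = √(-1220 + 122) = √(-1098) = 3*I*√122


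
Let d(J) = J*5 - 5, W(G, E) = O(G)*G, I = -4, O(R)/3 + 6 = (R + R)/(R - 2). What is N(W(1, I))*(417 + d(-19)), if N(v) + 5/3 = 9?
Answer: 6974/3 ≈ 2324.7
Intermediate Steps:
O(R) = -18 + 6*R/(-2 + R) (O(R) = -18 + 3*((R + R)/(R - 2)) = -18 + 3*((2*R)/(-2 + R)) = -18 + 3*(2*R/(-2 + R)) = -18 + 6*R/(-2 + R))
W(G, E) = 12*G*(3 - G)/(-2 + G) (W(G, E) = (12*(3 - G)/(-2 + G))*G = 12*G*(3 - G)/(-2 + G))
N(v) = 22/3 (N(v) = -5/3 + 9 = 22/3)
d(J) = -5 + 5*J (d(J) = 5*J - 5 = -5 + 5*J)
N(W(1, I))*(417 + d(-19)) = 22*(417 + (-5 + 5*(-19)))/3 = 22*(417 + (-5 - 95))/3 = 22*(417 - 100)/3 = (22/3)*317 = 6974/3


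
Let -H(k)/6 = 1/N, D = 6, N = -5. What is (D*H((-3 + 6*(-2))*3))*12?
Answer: 432/5 ≈ 86.400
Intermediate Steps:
H(k) = 6/5 (H(k) = -6/(-5) = -6*(-⅕) = 6/5)
(D*H((-3 + 6*(-2))*3))*12 = (6*(6/5))*12 = (36/5)*12 = 432/5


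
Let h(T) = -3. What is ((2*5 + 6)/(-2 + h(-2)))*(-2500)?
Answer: 8000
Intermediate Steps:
((2*5 + 6)/(-2 + h(-2)))*(-2500) = ((2*5 + 6)/(-2 - 3))*(-2500) = ((10 + 6)/(-5))*(-2500) = (16*(-⅕))*(-2500) = -16/5*(-2500) = 8000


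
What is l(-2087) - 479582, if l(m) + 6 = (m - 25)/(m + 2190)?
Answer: -49399676/103 ≈ -4.7961e+5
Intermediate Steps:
l(m) = -6 + (-25 + m)/(2190 + m) (l(m) = -6 + (m - 25)/(m + 2190) = -6 + (-25 + m)/(2190 + m))
l(-2087) - 479582 = 5*(-2633 - 1*(-2087))/(2190 - 2087) - 479582 = 5*(-2633 + 2087)/103 - 479582 = 5*(1/103)*(-546) - 479582 = -2730/103 - 479582 = -49399676/103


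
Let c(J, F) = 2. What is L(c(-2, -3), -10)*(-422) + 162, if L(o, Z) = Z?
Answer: 4382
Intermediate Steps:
L(c(-2, -3), -10)*(-422) + 162 = -10*(-422) + 162 = 4220 + 162 = 4382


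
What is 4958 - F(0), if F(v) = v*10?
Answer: 4958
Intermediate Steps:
F(v) = 10*v
4958 - F(0) = 4958 - 10*0 = 4958 - 1*0 = 4958 + 0 = 4958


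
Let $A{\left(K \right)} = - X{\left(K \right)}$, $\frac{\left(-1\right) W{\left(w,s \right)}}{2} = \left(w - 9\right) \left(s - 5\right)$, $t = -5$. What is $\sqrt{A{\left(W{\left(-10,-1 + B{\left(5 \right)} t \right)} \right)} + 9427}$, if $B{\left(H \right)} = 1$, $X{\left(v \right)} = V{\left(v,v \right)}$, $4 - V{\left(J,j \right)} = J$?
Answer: $\sqrt{9005} \approx 94.895$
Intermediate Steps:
$V{\left(J,j \right)} = 4 - J$
$X{\left(v \right)} = 4 - v$
$W{\left(w,s \right)} = - 2 \left(-9 + w\right) \left(-5 + s\right)$ ($W{\left(w,s \right)} = - 2 \left(w - 9\right) \left(s - 5\right) = - 2 \left(-9 + w\right) \left(-5 + s\right)$)
$A{\left(K \right)} = -4 + K$ ($A{\left(K \right)} = - (4 - K) = -4 + K$)
$\sqrt{A{\left(W{\left(-10,-1 + B{\left(5 \right)} t \right)} \right)} + 9427} = \sqrt{\left(-4 + \left(-90 + 10 \left(-10\right) + 18 \left(-1 + 1 \left(-5\right)\right) - 2 \left(-1 + 1 \left(-5\right)\right) \left(-10\right)\right)\right) + 9427} = \sqrt{\left(-4 - \left(190 - 18 \left(-1 - 5\right) + 2 \left(-1 - 5\right) \left(-10\right)\right)\right) + 9427} = \sqrt{\left(-4 - \left(298 + 120\right)\right) + 9427} = \sqrt{\left(-4 - 418\right) + 9427} = \sqrt{-422 + 9427} = \sqrt{9005}$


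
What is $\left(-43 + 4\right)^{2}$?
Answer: $1521$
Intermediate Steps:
$\left(-43 + 4\right)^{2} = \left(-39\right)^{2} = 1521$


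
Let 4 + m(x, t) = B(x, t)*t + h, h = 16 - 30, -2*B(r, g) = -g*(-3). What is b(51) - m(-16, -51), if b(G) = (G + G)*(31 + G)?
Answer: 24567/2 ≈ 12284.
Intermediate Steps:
B(r, g) = -3*g/2 (B(r, g) = -(-g)*(-3)/2 = -3*g/2)
h = -14
m(x, t) = -18 - 3*t**2/2 (m(x, t) = -4 + ((-3*t/2)*t - 14) = -4 + (-3*t**2/2 - 14) = -4 + (-14 - 3*t**2/2) = -18 - 3*t**2/2)
b(G) = 2*G*(31 + G) (b(G) = (2*G)*(31 + G) = 2*G*(31 + G))
b(51) - m(-16, -51) = 2*51*(31 + 51) - (-18 - 3/2*(-51)**2) = 2*51*82 - (-18 - 3/2*2601) = 8364 - (-18 - 7803/2) = 8364 - 1*(-7839/2) = 8364 + 7839/2 = 24567/2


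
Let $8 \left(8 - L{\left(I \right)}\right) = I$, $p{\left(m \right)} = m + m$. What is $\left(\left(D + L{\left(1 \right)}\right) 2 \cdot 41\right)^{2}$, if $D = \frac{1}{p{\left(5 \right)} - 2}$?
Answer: $430336$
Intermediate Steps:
$p{\left(m \right)} = 2 m$
$L{\left(I \right)} = 8 - \frac{I}{8}$
$D = \frac{1}{8}$ ($D = \frac{1}{2 \cdot 5 - 2} = \frac{1}{10 - 2} = \frac{1}{8} \approx 0.125$)
$\left(\left(D + L{\left(1 \right)}\right) 2 \cdot 41\right)^{2} = \left(\left(\frac{1}{8} + \left(8 - \frac{1}{8}\right)\right) 2 \cdot 41\right)^{2} = \left(\left(\frac{1}{8} + \frac{63}{8}\right) 2 \cdot 41\right)^{2} = \left(8 \cdot 2 \cdot 41\right)^{2} = \left(16 \cdot 41\right)^{2} = 656^{2} = 430336$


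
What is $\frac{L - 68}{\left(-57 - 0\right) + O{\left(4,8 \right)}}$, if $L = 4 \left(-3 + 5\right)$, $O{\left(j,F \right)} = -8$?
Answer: $\frac{12}{13} \approx 0.92308$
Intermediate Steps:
$L = 8$ ($L = 4 \cdot 2 = 8$)
$\frac{L - 68}{\left(-57 - 0\right) + O{\left(4,8 \right)}} = \frac{8 - 68}{\left(-57 - 0\right) - 8} = - \frac{60}{\left(-57 + 0\right) - 8} = - \frac{60}{-57 - 8} = - \frac{60}{-65} = \left(-60\right) \left(- \frac{1}{65}\right) = \frac{12}{13}$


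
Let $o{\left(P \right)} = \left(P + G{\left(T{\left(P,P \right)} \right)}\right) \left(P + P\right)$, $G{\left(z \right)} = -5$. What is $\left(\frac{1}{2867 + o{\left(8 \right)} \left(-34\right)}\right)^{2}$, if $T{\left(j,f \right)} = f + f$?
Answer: $\frac{1}{1525225} \approx 6.5564 \cdot 10^{-7}$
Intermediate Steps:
$T{\left(j,f \right)} = 2 f$
$o{\left(P \right)} = 2 P \left(-5 + P\right)$ ($o{\left(P \right)} = \left(P - 5\right) \left(P + P\right) = \left(-5 + P\right) 2 P = 2 P \left(-5 + P\right)$)
$\left(\frac{1}{2867 + o{\left(8 \right)} \left(-34\right)}\right)^{2} = \left(\frac{1}{2867 + 2 \cdot 8 \left(-5 + 8\right) \left(-34\right)}\right)^{2} = \left(\frac{1}{2867 + 2 \cdot 8 \cdot 3 \left(-34\right)}\right)^{2} = \left(\frac{1}{2867 + 48 \left(-34\right)}\right)^{2} = \left(\frac{1}{2867 - 1632}\right)^{2} = \left(\frac{1}{1235}\right)^{2} = \frac{1}{1525225}$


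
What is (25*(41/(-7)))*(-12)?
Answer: 12300/7 ≈ 1757.1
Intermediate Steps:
(25*(41/(-7)))*(-12) = (25*(41*(-⅐)))*(-12) = (25*(-41/7))*(-12) = -1025/7*(-12) = 12300/7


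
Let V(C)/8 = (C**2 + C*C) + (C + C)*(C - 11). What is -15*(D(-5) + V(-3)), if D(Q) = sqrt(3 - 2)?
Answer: -12255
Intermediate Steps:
D(Q) = 1 (D(Q) = sqrt(1) = 1)
V(C) = 16*C**2 + 16*C*(-11 + C) (V(C) = 8*((C**2 + C*C) + (C + C)*(C - 11)) = 8*((C**2 + C**2) + (2*C)*(-11 + C)) = 8*(2*C**2 + 2*C*(-11 + C)) = 16*C**2 + 16*C*(-11 + C))
-15*(D(-5) + V(-3)) = -15*(1 + 16*(-3)*(-11 + 2*(-3))) = -15*(1 + 16*(-3)*(-11 - 6)) = -15*(1 + 16*(-3)*(-17)) = -15*(1 + 816) = -15*817 = -12255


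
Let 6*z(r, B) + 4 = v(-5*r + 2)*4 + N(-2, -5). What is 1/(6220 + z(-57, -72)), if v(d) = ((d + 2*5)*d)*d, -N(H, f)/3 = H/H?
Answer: 6/97891685 ≈ 6.1292e-8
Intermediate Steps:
N(H, f) = -3 (N(H, f) = -3*H/H = -3*1 = -3)
v(d) = d**2*(10 + d) (v(d) = ((d + 10)*d)*d = ((10 + d)*d)*d = (d*(10 + d))*d = d**2*(10 + d))
z(r, B) = -7/6 + 2*(2 - 5*r)**2*(12 - 5*r)/3 (z(r, B) = -2/3 + (((-5*r + 2)**2*(10 + (-5*r + 2)))*4 - 3)/6 = -2/3 + (((2 - 5*r)**2*(10 + (2 - 5*r)))*4 - 3)/6 = -2/3 + (((2 - 5*r)**2*(12 - 5*r))*4 - 3)/6 = -2/3 + (4*(2 - 5*r)**2*(12 - 5*r) - 3)/6 = -2/3 + (-3 + 4*(2 - 5*r)**2*(12 - 5*r))/6 = -2/3 + (-1/2 + 2*(2 - 5*r)**2*(12 - 5*r)/3) = -7/6 + 2*(2 - 5*r)**2*(12 - 5*r)/3)
1/(6220 + z(-57, -72)) = 1/(6220 + (-7/6 + (-2 + 5*(-57))**2*(48 - 20*(-57))/6)) = 1/(6220 + (-7/6 + (-2 - 285)**2*(48 + 1140)/6)) = 1/(6220 + (-7/6 + (1/6)*(-287)**2*1188)) = 1/(6220 + (-7/6 + (1/6)*82369*1188)) = 1/(6220 + (-7/6 + 16309062)) = 1/(6220 + 97854365/6) = 1/(97891685/6) = 6/97891685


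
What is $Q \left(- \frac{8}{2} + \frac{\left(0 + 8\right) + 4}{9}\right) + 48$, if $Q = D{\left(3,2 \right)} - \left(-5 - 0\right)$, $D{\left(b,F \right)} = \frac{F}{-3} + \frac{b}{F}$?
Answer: $\frac{292}{9} \approx 32.444$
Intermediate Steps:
$D{\left(b,F \right)} = - \frac{F}{3} + \frac{b}{F}$ ($D{\left(b,F \right)} = F \left(- \frac{1}{3}\right) + \frac{b}{F} = - \frac{F}{3} + \frac{b}{F}$)
$Q = \frac{35}{6}$ ($Q = \left(\left(- \frac{1}{3}\right) 2 + \frac{3}{2}\right) - \left(-5 - 0\right) = \left(- \frac{2}{3} + 3 \cdot \frac{1}{2}\right) - \left(-5 + 0\right) = \left(- \frac{2}{3} + \frac{3}{2}\right) - -5 = \frac{5}{6} + 5 = \frac{35}{6} \approx 5.8333$)
$Q \left(- \frac{8}{2} + \frac{\left(0 + 8\right) + 4}{9}\right) + 48 = \frac{35 \left(- \frac{8}{2} + \frac{\left(0 + 8\right) + 4}{9}\right)}{6} + 48 = \frac{35 \left(\left(-8\right) \frac{1}{2} + \left(8 + 4\right) \frac{1}{9}\right)}{6} + 48 = \frac{35 \left(-4 + 12 \cdot \frac{1}{9}\right)}{6} + 48 = \frac{35 \left(-4 + \frac{4}{3}\right)}{6} + 48 = \frac{35}{6} \left(- \frac{8}{3}\right) + 48 = - \frac{140}{9} + 48 = \frac{292}{9}$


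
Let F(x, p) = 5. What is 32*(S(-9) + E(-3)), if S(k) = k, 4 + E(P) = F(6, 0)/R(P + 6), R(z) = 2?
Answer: -336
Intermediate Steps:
E(P) = -3/2 (E(P) = -4 + 5/2 = -3/2)
32*(S(-9) + E(-3)) = 32*(-9 - 3/2) = 32*(-21/2) = -336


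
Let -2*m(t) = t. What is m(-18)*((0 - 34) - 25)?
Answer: -531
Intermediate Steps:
m(t) = -t/2
m(-18)*((0 - 34) - 25) = (-½*(-18))*((0 - 34) - 25) = 9*(-34 - 25) = 9*(-59) = -531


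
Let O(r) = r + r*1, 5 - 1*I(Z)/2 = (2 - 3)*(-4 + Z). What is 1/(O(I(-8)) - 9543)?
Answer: -1/9571 ≈ -0.00010448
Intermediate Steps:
I(Z) = 2 + 2*Z (I(Z) = 10 - 2*(2 - 3)*(-4 + Z) = 10 - (-2)*(-4 + Z) = 10 - 2*(4 - Z) = 10 + (-8 + 2*Z) = 2 + 2*Z)
O(r) = 2*r (O(r) = r + r = 2*r)
1/(O(I(-8)) - 9543) = 1/(2*(2 + 2*(-8)) - 9543) = 1/(2*(2 - 16) - 9543) = 1/(2*(-14) - 9543) = 1/(-28 - 9543) = 1/(-9571) = -1/9571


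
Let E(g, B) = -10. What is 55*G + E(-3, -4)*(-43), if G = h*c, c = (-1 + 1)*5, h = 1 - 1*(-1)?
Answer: 430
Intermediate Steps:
h = 2 (h = 1 + 1 = 2)
c = 0 (c = 0*5 = 0)
G = 0 (G = 2*0 = 0)
55*G + E(-3, -4)*(-43) = 55*0 - 10*(-43) = 0 + 430 = 430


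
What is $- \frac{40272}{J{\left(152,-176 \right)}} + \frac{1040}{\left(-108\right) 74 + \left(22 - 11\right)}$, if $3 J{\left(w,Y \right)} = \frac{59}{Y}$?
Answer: $\frac{169704857936}{470879} \approx 3.604 \cdot 10^{5}$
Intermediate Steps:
$J{\left(w,Y \right)} = \frac{59}{3 Y}$ ($J{\left(w,Y \right)} = \frac{59 \frac{1}{Y}}{3} = \frac{59}{3 Y}$)
$- \frac{40272}{J{\left(152,-176 \right)}} + \frac{1040}{\left(-108\right) 74 + \left(22 - 11\right)} = - \frac{40272}{\frac{59}{3} \frac{1}{-176}} + \frac{1040}{\left(-108\right) 74 + \left(22 - 11\right)} = - \frac{40272}{\frac{59}{3} \left(- \frac{1}{176}\right)} + \frac{1040}{-7992 + \left(22 - 11\right)} = - \frac{40272}{- \frac{59}{528}} + \frac{1040}{-7992 + 11} = \left(-40272\right) \left(- \frac{528}{59}\right) + \frac{1040}{-7981} = \frac{21263616}{59} + 1040 \left(- \frac{1}{7981}\right) = \frac{21263616}{59} - \frac{1040}{7981} = \frac{169704857936}{470879}$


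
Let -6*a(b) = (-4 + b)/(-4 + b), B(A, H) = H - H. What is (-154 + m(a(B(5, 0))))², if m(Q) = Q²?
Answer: 30724849/1296 ≈ 23707.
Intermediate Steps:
B(A, H) = 0
a(b) = -⅙ (a(b) = -(-4 + b)/(6*(-4 + b)) = -⅙*1 = -⅙)
(-154 + m(a(B(5, 0))))² = (-154 + (-⅙)²)² = (-154 + 1/36)² = (-5543/36)² = 30724849/1296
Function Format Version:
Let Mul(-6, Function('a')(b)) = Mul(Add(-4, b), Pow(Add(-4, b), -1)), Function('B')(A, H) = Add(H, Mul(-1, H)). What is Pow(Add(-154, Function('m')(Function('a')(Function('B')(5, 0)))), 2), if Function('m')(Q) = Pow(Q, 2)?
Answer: Rational(30724849, 1296) ≈ 23707.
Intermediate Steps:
Function('B')(A, H) = 0
Function('a')(b) = Rational(-1, 6) (Function('a')(b) = Mul(Rational(-1, 6), Mul(Add(-4, b), Pow(Add(-4, b), -1))) = Mul(Rational(-1, 6), 1) = Rational(-1, 6))
Pow(Add(-154, Function('m')(Function('a')(Function('B')(5, 0)))), 2) = Pow(Add(-154, Pow(Rational(-1, 6), 2)), 2) = Pow(Add(-154, Rational(1, 36)), 2) = Pow(Rational(-5543, 36), 2) = Rational(30724849, 1296)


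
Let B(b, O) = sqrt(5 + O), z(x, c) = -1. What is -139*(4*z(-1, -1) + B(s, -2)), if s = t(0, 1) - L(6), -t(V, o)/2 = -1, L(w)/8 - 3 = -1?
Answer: 556 - 139*sqrt(3) ≈ 315.25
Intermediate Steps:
L(w) = 16 (L(w) = 24 + 8*(-1) = 24 - 8 = 16)
t(V, o) = 2 (t(V, o) = -2*(-1) = 2)
s = -14 (s = 2 - 1*16 = 2 - 16 = -14)
-139*(4*z(-1, -1) + B(s, -2)) = -139*(4*(-1) + sqrt(5 - 2)) = -139*(-4 + sqrt(3)) = 556 - 139*sqrt(3)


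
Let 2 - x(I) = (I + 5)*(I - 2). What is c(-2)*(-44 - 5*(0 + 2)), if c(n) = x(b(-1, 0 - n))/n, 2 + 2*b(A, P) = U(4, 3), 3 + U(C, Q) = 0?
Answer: 1431/4 ≈ 357.75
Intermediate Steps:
U(C, Q) = -3 (U(C, Q) = -3 + 0 = -3)
b(A, P) = -5/2 (b(A, P) = -1 + (½)*(-3) = -1 - 3/2 = -5/2)
x(I) = 2 - (-2 + I)*(5 + I) (x(I) = 2 - (I + 5)*(I - 2) = 2 - (5 + I)*(-2 + I) = 2 - (-2 + I)*(5 + I))
c(n) = 53/(4*n) (c(n) = (12 - (-5/2)² - 3*(-5/2))/n = (12 - 1*25/4 + 15/2)/n = (12 - 25/4 + 15/2)/n = 53/(4*n))
c(-2)*(-44 - 5*(0 + 2)) = ((53/4)/(-2))*(-44 - 5*(0 + 2)) = ((53/4)*(-½))*(-44 - 5*2) = -53*(-44 - 10)/8 = -53/8*(-54) = 1431/4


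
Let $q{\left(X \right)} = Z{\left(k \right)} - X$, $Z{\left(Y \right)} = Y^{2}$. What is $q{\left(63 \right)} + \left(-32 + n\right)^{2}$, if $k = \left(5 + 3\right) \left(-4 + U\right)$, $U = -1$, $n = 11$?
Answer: $1978$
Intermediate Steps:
$k = -40$ ($k = \left(5 + 3\right) \left(-4 - 1\right) = 8 \left(-5\right) = -40$)
$q{\left(X \right)} = 1600 - X$ ($q{\left(X \right)} = \left(-40\right)^{2} - X = 1600 - X$)
$q{\left(63 \right)} + \left(-32 + n\right)^{2} = \left(1600 - 63\right) + \left(-32 + 11\right)^{2} = \left(1600 - 63\right) + \left(-21\right)^{2} = 1537 + 441 = 1978$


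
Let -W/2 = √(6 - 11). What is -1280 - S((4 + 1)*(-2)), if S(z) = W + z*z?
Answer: -1380 + 2*I*√5 ≈ -1380.0 + 4.4721*I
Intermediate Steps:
W = -2*I*√5 (W = -2*√(6 - 11) = -2*I*√5 ≈ -4.4721*I)
S(z) = z² - 2*I*√5 (S(z) = -2*I*√5 + z*z = -2*I*√5 + z² = z² - 2*I*√5)
-1280 - S((4 + 1)*(-2)) = -1280 - (((4 + 1)*(-2))² - 2*I*√5) = -1280 - ((5*(-2))² - 2*I*√5) = -1280 - ((-10)² - 2*I*√5) = -1280 - (100 - 2*I*√5) = -1280 + (-100 + 2*I*√5) = -1380 + 2*I*√5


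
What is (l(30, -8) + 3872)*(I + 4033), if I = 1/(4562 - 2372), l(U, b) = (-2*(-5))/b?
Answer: 45583350631/2920 ≈ 1.5611e+7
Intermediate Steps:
l(U, b) = 10/b
I = 1/2190 ≈ 0.00045662
(l(30, -8) + 3872)*(I + 4033) = (10/(-8) + 3872)*(1/2190 + 4033) = (10*(-⅛) + 3872)*(8832271/2190) = (-5/4 + 3872)*(8832271/2190) = (15483/4)*(8832271/2190) = 45583350631/2920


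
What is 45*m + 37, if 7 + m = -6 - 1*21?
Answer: -1493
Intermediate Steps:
m = -34 (m = -7 + (-6 - 1*21) = -7 + (-6 - 21) = -7 - 27 = -34)
45*m + 37 = 45*(-34) + 37 = -1530 + 37 = -1493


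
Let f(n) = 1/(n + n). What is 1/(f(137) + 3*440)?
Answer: 274/361681 ≈ 0.00075757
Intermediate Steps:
f(n) = 1/(2*n)
1/(f(137) + 3*440) = 1/((½)/137 + 3*440) = 1/((½)*(1/137) + 1320) = 1/(1/274 + 1320) = 1/(361681/274) = 274/361681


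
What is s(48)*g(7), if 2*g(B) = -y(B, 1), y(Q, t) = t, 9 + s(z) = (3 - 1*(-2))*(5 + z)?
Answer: -128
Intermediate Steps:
s(z) = 16 + 5*z (s(z) = -9 + (3 - 1*(-2))*(5 + z) = -9 + (3 + 2)*(5 + z) = -9 + 5*(5 + z) = -9 + (25 + 5*z) = 16 + 5*z)
g(B) = -1/2 (g(B) = (-1*1)/2 = (1/2)*(-1) = -1/2)
s(48)*g(7) = (16 + 5*48)*(-1/2) = (16 + 240)*(-1/2) = 256*(-1/2) = -128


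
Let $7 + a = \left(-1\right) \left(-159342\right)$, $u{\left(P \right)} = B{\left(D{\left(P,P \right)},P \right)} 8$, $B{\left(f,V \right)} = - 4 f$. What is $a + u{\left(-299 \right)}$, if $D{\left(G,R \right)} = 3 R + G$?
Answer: $197607$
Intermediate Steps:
$D{\left(G,R \right)} = G + 3 R$
$u{\left(P \right)} = - 128 P$ ($u{\left(P \right)} = - 4 \left(P + 3 P\right) 8 = - 4 \cdot 4 P 8 = - 16 P 8 = - 128 P$)
$a = 159335$ ($a = -7 - -159342 = -7 + 159342 = 159335$)
$a + u{\left(-299 \right)} = 159335 - -38272 = 159335 + 38272 = 197607$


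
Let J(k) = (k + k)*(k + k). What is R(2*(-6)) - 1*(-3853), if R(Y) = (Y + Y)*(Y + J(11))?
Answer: -7475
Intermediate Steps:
J(k) = 4*k**2 (J(k) = (2*k)*(2*k) = 4*k**2)
R(Y) = 2*Y*(484 + Y) (R(Y) = (Y + Y)*(Y + 4*11**2) = (2*Y)*(Y + 4*121) = (2*Y)*(Y + 484) = (2*Y)*(484 + Y) = 2*Y*(484 + Y))
R(2*(-6)) - 1*(-3853) = 2*(2*(-6))*(484 + 2*(-6)) - 1*(-3853) = 2*(-12)*(484 - 12) + 3853 = 2*(-12)*472 + 3853 = -11328 + 3853 = -7475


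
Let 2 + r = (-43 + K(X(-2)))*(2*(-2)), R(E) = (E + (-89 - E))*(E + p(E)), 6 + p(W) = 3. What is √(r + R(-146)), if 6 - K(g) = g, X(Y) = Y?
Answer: √13399 ≈ 115.75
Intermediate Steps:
p(W) = -3 (p(W) = -6 + 3 = -3)
R(E) = 267 - 89*E (R(E) = (E + (-89 - E))*(E - 3) = -89*(-3 + E) = 267 - 89*E)
K(g) = 6 - g
r = 138 (r = -2 + (-43 + (6 - 1*(-2)))*(2*(-2)) = -2 + (-43 + (6 + 2))*(-4) = -2 + (-43 + 8)*(-4) = -2 - 35*(-4) = -2 + 140 = 138)
√(r + R(-146)) = √(138 + (267 - 89*(-146))) = √(138 + (267 + 12994)) = √(138 + 13261) = √13399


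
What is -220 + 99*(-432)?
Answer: -42988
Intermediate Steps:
-220 + 99*(-432) = -220 - 42768 = -42988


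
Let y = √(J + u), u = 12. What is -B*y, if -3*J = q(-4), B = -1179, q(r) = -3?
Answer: 1179*√13 ≈ 4250.9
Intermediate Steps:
J = 1 (J = -⅓*(-3) = 1)
y = √13 (y = √(1 + 12) = √13 ≈ 3.6056)
-B*y = -(-1179)*√13 = 1179*√13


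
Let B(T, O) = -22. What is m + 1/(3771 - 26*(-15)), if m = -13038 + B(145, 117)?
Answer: -54342659/4161 ≈ -13060.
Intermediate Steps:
m = -13060 (m = -13038 - 22 = -13060)
m + 1/(3771 - 26*(-15)) = -13060 + 1/(3771 - 26*(-15)) = -13060 + 1/(3771 + 390) = -13060 + 1/4161 = -54342659/4161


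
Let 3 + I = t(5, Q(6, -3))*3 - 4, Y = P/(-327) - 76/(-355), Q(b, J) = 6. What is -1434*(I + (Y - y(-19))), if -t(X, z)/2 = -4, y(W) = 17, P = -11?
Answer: -13745846/38695 ≈ -355.24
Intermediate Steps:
t(X, z) = 8 (t(X, z) = -2*(-4) = 8)
Y = 28757/116085 (Y = -11/(-327) - 76/(-355) = -11*(-1/327) - 76*(-1/355) = 11/327 + 76/355 = 28757/116085 ≈ 0.24772)
I = 17 (I = -3 + (8*3 - 4) = -3 + (24 - 4) = -3 + 20 = 17)
-1434*(I + (Y - y(-19))) = -1434*(17 + (28757/116085 - 1*17)) = -1434*(17 + (28757/116085 - 17)) = -1434*(17 - 1944688/116085) = -1434*28757/116085 = -13745846/38695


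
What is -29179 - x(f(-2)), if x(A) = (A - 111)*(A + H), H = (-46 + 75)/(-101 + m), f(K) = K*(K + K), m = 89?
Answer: -343247/12 ≈ -28604.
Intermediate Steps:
f(K) = 2*K² (f(K) = K*(2*K) = 2*K²)
H = -29/12 (H = (-46 + 75)/(-101 + 89) = 29/(-12) = 29*(-1/12) = -29/12 ≈ -2.4167)
x(A) = (-111 + A)*(-29/12 + A) (x(A) = (A - 111)*(A - 29/12) = (-111 + A)*(-29/12 + A))
-29179 - x(f(-2)) = -29179 - (1073/4 + (2*(-2)²)² - 1361*(-2)²/6) = -29179 - (1073/4 + (2*4)² - 1361*4/6) = -29179 - (1073/4 + 8² - 1361/12*8) = -29179 - (1073/4 + 64 - 2722/3) = -29179 - 1*(-6901/12) = -29179 + 6901/12 = -343247/12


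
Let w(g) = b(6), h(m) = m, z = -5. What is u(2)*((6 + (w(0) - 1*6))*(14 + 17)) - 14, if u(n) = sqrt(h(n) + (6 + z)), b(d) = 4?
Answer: -14 + 124*sqrt(3) ≈ 200.77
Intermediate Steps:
w(g) = 4
u(n) = sqrt(1 + n) (u(n) = sqrt(n + (6 - 5)) = sqrt(n + 1) = sqrt(1 + n))
u(2)*((6 + (w(0) - 1*6))*(14 + 17)) - 14 = sqrt(1 + 2)*((6 + (4 - 1*6))*(14 + 17)) - 14 = sqrt(3)*((6 + (4 - 6))*31) - 14 = sqrt(3)*((6 - 2)*31) - 14 = sqrt(3)*(4*31) - 14 = sqrt(3)*124 - 14 = 124*sqrt(3) - 14 = -14 + 124*sqrt(3)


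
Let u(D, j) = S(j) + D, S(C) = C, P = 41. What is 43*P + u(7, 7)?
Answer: 1777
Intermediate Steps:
u(D, j) = D + j (u(D, j) = j + D = D + j)
43*P + u(7, 7) = 43*41 + (7 + 7) = 1763 + 14 = 1777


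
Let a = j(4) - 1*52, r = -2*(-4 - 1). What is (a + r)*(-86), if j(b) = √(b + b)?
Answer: 3612 - 172*√2 ≈ 3368.8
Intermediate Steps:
j(b) = √2*√b (j(b) = √(2*b) = √2*√b)
r = 10 (r = -2*(-5) = 10)
a = -52 + 2*√2 (a = √2*√4 - 1*52 = √2*2 - 52 = 2*√2 - 52 = -52 + 2*√2 ≈ -49.172)
(a + r)*(-86) = ((-52 + 2*√2) + 10)*(-86) = (-42 + 2*√2)*(-86) = 3612 - 172*√2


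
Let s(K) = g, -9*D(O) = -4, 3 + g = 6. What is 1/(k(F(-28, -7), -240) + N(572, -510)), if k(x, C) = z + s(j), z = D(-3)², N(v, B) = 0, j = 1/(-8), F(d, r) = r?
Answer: 81/259 ≈ 0.31274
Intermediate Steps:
g = 3 (g = -3 + 6 = 3)
D(O) = 4/9 (D(O) = -⅑*(-4) = 4/9)
j = -⅛ ≈ -0.12500
s(K) = 3
z = 16/81 (z = (4/9)² = 16/81 ≈ 0.19753)
k(x, C) = 259/81 (k(x, C) = 16/81 + 3 = 259/81)
1/(k(F(-28, -7), -240) + N(572, -510)) = 1/(259/81 + 0) = 1/(259/81) = 81/259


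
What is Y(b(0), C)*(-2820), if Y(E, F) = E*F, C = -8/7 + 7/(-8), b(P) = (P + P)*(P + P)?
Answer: 0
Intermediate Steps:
b(P) = 4*P² (b(P) = (2*P)*(2*P) = 4*P²)
C = -113/56 (C = -8*⅐ + 7*(-⅛) = -8/7 - 7/8 = -113/56 ≈ -2.0179)
Y(b(0), C)*(-2820) = ((4*0²)*(-113/56))*(-2820) = ((4*0)*(-113/56))*(-2820) = (0*(-113/56))*(-2820) = 0*(-2820) = 0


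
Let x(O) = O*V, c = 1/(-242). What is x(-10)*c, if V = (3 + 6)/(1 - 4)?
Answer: -15/121 ≈ -0.12397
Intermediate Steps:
c = -1/242 ≈ -0.0041322
V = -3 (V = 9/(-3) = 9*(-1/3) = -3)
x(O) = -3*O (x(O) = O*(-3) = -3*O)
x(-10)*c = -3*(-10)*(-1/242) = 30*(-1/242) = -15/121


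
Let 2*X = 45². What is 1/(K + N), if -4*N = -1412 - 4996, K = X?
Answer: 2/5229 ≈ 0.00038248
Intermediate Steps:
X = 2025/2 (X = (½)*45² = (½)*2025 = 2025/2 ≈ 1012.5)
K = 2025/2 ≈ 1012.5
N = 1602 (N = -(-1412 - 4996)/4 = -¼*(-6408) = 1602)
1/(K + N) = 1/(2025/2 + 1602) = 1/(5229/2) = 2/5229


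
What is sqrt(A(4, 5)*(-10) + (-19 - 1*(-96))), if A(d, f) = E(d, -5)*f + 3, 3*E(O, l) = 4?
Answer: I*sqrt(177)/3 ≈ 4.4347*I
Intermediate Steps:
E(O, l) = 4/3 (E(O, l) = (1/3)*4 = 4/3)
A(d, f) = 3 + 4*f/3 (A(d, f) = 4*f/3 + 3 = 3 + 4*f/3)
sqrt(A(4, 5)*(-10) + (-19 - 1*(-96))) = sqrt((3 + (4/3)*5)*(-10) + (-19 - 1*(-96))) = sqrt((3 + 20/3)*(-10) + (-19 + 96)) = sqrt((29/3)*(-10) + 77) = sqrt(-290/3 + 77) = sqrt(-59/3) = I*sqrt(177)/3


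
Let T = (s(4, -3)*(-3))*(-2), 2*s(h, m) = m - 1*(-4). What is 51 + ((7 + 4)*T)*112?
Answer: 3747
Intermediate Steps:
s(h, m) = 2 + m/2 (s(h, m) = (m - 1*(-4))/2 = (m + 4)/2 = (4 + m)/2 = 2 + m/2)
T = 3 (T = ((2 + (½)*(-3))*(-3))*(-2) = ((2 - 3/2)*(-3))*(-2) = ((½)*(-3))*(-2) = -3/2*(-2) = 3)
51 + ((7 + 4)*T)*112 = 51 + ((7 + 4)*3)*112 = 51 + (11*3)*112 = 51 + 33*112 = 51 + 3696 = 3747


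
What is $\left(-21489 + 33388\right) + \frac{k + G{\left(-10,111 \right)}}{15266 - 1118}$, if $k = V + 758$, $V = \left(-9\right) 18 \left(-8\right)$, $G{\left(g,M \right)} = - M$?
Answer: $\frac{168348995}{14148} \approx 11899.0$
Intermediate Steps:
$V = 1296$ ($V = \left(-162\right) \left(-8\right) = 1296$)
$k = 2054$ ($k = 1296 + 758 = 2054$)
$\left(-21489 + 33388\right) + \frac{k + G{\left(-10,111 \right)}}{15266 - 1118} = \left(-21489 + 33388\right) + \frac{2054 - 111}{15266 - 1118} = 11899 + \frac{2054 - 111}{14148} = 11899 + 1943 \cdot \frac{1}{14148} = 11899 + \frac{1943}{14148} = \frac{168348995}{14148}$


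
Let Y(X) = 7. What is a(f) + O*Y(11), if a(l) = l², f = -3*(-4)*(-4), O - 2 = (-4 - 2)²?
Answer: 2570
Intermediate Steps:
O = 38 (O = 2 + (-4 - 2)² = 2 + (-6)² = 2 + 36 = 38)
f = -48 (f = 12*(-4) = -48)
a(f) + O*Y(11) = (-48)² + 38*7 = 2304 + 266 = 2570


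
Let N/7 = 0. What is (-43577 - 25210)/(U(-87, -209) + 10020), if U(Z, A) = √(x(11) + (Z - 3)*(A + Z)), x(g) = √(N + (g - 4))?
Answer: -68787/(10020 + √(26640 + √7)) ≈ -6.7549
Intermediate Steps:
N = 0 (N = 7*0 = 0)
x(g) = √(-4 + g) (x(g) = √(0 + (g - 4)) = √(0 + (-4 + g)) = √(-4 + g))
U(Z, A) = √(√7 + (-3 + Z)*(A + Z)) (U(Z, A) = √(√(-4 + 11) + (Z - 3)*(A + Z)) = √(√7 + (-3 + Z)*(A + Z)))
(-43577 - 25210)/(U(-87, -209) + 10020) = (-43577 - 25210)/(√(√7 + (-87)² - 3*(-209) - 3*(-87) - 209*(-87)) + 10020) = -68787/(√(√7 + 7569 + 627 + 261 + 18183) + 10020) = -68787/(√(26640 + √7) + 10020) = -68787/(10020 + √(26640 + √7))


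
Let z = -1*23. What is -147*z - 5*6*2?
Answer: 3321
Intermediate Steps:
z = -23
-147*z - 5*6*2 = -147*(-23) - 5*6*2 = 3381 - 30*2 = 3381 - 60 = 3321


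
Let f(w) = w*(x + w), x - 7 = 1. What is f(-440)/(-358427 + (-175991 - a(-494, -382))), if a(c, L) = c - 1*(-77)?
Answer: -190080/534001 ≈ -0.35595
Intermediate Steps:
x = 8 (x = 7 + 1 = 8)
a(c, L) = 77 + c (a(c, L) = c + 77 = 77 + c)
f(w) = w*(8 + w)
f(-440)/(-358427 + (-175991 - a(-494, -382))) = (-440*(8 - 440))/(-358427 + (-175991 - (77 - 494))) = (-440*(-432))/(-358427 + (-175991 - 1*(-417))) = 190080/(-358427 + (-175991 + 417)) = 190080/(-358427 - 175574) = 190080/(-534001) = 190080*(-1/534001) = -190080/534001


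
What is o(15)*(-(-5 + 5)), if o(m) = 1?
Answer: 0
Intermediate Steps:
o(15)*(-(-5 + 5)) = 1*(-(-5 + 5)) = 1*(-1*0) = 1*0 = 0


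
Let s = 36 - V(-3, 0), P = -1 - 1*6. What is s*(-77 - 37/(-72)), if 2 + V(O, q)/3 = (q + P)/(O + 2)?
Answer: -38549/24 ≈ -1606.2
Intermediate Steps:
P = -7 (P = -1 - 6 = -7)
V(O, q) = -6 + 3*(-7 + q)/(2 + O) (V(O, q) = -6 + 3*((q - 7)/(O + 2)) = -6 + 3*((-7 + q)/(2 + O)) = -6 + 3*(-7 + q)/(2 + O))
s = 21 (s = 36 - 3*(-11 + 0 - 2*(-3))/(2 - 3) = 36 - 3*(-11 + 0 + 6)/(-1) = 36 - 3*(-1)*(-5) = 36 - 1*15 = 36 - 15 = 21)
s*(-77 - 37/(-72)) = 21*(-77 - 37/(-72)) = 21*(-77 - 37*(-1/72)) = 21*(-77 + 37/72) = 21*(-5507/72) = -38549/24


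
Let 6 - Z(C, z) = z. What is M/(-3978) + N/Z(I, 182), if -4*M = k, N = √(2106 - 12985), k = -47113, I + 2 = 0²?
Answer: -47113/15912 - I*√10879/176 ≈ -2.9608 - 0.59263*I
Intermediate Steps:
I = -2 (I = -2 + 0² = -2 + 0 = -2)
Z(C, z) = 6 - z
N = I*√10879 (N = √(-10879) = I*√10879 ≈ 104.3*I)
M = 47113/4 (M = -¼*(-47113) = 47113/4 ≈ 11778.)
M/(-3978) + N/Z(I, 182) = (47113/4)/(-3978) + (I*√10879)/(6 - 1*182) = (47113/4)*(-1/3978) + (I*√10879)/(6 - 182) = -47113/15912 + (I*√10879)/(-176) = -47113/15912 + (I*√10879)*(-1/176) = -47113/15912 - I*√10879/176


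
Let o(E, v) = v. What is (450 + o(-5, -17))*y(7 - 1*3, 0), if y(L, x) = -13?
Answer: -5629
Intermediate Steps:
(450 + o(-5, -17))*y(7 - 1*3, 0) = (450 - 17)*(-13) = 433*(-13) = -5629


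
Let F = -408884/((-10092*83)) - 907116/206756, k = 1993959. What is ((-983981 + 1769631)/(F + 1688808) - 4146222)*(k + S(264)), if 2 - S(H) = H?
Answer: -75553469182000185218119894797/9139927530400433 ≈ -8.2663e+12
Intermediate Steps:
S(H) = 2 - H
F = -42205862342/10824141801 (F = -408884/(-837636) - 907116*1/206756 = -408884*(-1/837636) - 226779/51689 = 102221/209409 - 226779/51689 = -42205862342/10824141801 ≈ -3.8992)
((-983981 + 1769631)/(F + 1688808) - 4146222)*(k + S(264)) = ((-983981 + 1769631)/(-42205862342/10824141801 + 1688808) - 4146222)*(1993959 + (2 - 1*264)) = (785650/(18279855060800866/10824141801) - 4146222)*(1993959 + (2 - 264)) = (785650*(10824141801/18279855060800866) - 4146222)*(1993959 - 262) = (4251993502977825/9139927530400433 - 4146222)*1993697 = -37896164352958441136301/9139927530400433*1993697 = -75553469182000185218119894797/9139927530400433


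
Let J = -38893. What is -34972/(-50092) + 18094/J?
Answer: 16207191/69579577 ≈ 0.23293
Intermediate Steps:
-34972/(-50092) + 18094/J = -34972/(-50092) + 18094/(-38893) = -34972*(-1/50092) + 18094*(-1/38893) = 1249/1789 - 18094/38893 = 16207191/69579577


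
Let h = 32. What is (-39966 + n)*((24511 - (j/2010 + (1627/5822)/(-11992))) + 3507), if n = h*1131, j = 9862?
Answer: -1236350474460379579/11694418520 ≈ -1.0572e+8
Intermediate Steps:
n = 36192 (n = 32*1131 = 36192)
(-39966 + n)*((24511 - (j/2010 + (1627/5822)/(-11992))) + 3507) = (-39966 + 36192)*((24511 - (9862/2010 + (1627/5822)/(-11992))) + 3507) = -3774*((24511 - (9862*(1/2010) + (1627*(1/5822))*(-1/11992))) + 3507) = -3774*((24511 - (4931/1005 + (1627/5822)*(-1/11992))) + 3507) = -3774*((24511 - (4931/1005 - 1627/69817424)) + 3507) = -3774*((24511 - 1*344268082609/70166511120) + 3507) = -3774*((24511 - 344268082609/70166511120) + 3507) = -3774*(1719507085979711/70166511120 + 3507) = -3774*1965581040477551/70166511120 = -1236350474460379579/11694418520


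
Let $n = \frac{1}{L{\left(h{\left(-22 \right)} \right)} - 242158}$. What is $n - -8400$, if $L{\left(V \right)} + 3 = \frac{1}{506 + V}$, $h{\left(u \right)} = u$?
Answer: $\frac{984529752716}{117205923} \approx 8400.0$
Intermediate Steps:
$L{\left(V \right)} = -3 + \frac{1}{506 + V}$
$n = - \frac{484}{117205923}$ ($n = \frac{1}{\frac{-1517 - -66}{506 - 22} - 242158} = \frac{1}{\frac{-1517 + 66}{484} - 242158} = \frac{1}{\frac{1}{484} \left(-1451\right) - 242158} = \frac{1}{- \frac{1451}{484} - 242158} = \frac{1}{- \frac{117205923}{484}} = - \frac{484}{117205923} \approx -4.1295 \cdot 10^{-6}$)
$n - -8400 = - \frac{484}{117205923} - -8400 = - \frac{484}{117205923} + 8400 = \frac{984529752716}{117205923}$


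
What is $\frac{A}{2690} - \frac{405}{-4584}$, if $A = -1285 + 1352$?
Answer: $\frac{232763}{2055160} \approx 0.11326$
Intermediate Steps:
$A = 67$
$\frac{A}{2690} - \frac{405}{-4584} = \frac{67}{2690} - \frac{405}{-4584} = 67 \cdot \frac{1}{2690} - - \frac{135}{1528} = \frac{67}{2690} + \frac{135}{1528} = \frac{232763}{2055160}$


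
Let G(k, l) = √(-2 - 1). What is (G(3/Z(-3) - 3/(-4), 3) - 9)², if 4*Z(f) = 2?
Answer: (9 - I*√3)² ≈ 78.0 - 31.177*I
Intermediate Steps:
Z(f) = ½ (Z(f) = (¼)*2 = ½)
G(k, l) = I*√3 (G(k, l) = √(-3) = I*√3)
(G(3/Z(-3) - 3/(-4), 3) - 9)² = (I*√3 - 9)² = (-9 + I*√3)²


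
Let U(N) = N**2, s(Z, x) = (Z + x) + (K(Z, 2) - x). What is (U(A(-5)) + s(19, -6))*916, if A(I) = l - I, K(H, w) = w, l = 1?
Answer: 52212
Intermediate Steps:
A(I) = 1 - I
s(Z, x) = 2 + Z (s(Z, x) = (Z + x) + (2 - x) = 2 + Z)
(U(A(-5)) + s(19, -6))*916 = ((1 - 1*(-5))**2 + (2 + 19))*916 = ((1 + 5)**2 + 21)*916 = (6**2 + 21)*916 = (36 + 21)*916 = 57*916 = 52212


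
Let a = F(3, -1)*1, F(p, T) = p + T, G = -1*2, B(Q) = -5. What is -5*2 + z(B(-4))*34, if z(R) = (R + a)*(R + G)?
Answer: 704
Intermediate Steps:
G = -2
F(p, T) = T + p
a = 2 (a = (-1 + 3)*1 = 2*1 = 2)
z(R) = (-2 + R)*(2 + R) (z(R) = (R + 2)*(R - 2) = (2 + R)*(-2 + R) = (-2 + R)*(2 + R))
-5*2 + z(B(-4))*34 = -5*2 + (-4 + (-5)²)*34 = -10 + (-4 + 25)*34 = -10 + 21*34 = -10 + 714 = 704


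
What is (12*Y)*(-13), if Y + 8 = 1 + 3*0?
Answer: 1092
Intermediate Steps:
Y = -7 (Y = -8 + (1 + 3*0) = -8 + (1 + 0) = -8 + 1 = -7)
(12*Y)*(-13) = (12*(-7))*(-13) = -84*(-13) = 1092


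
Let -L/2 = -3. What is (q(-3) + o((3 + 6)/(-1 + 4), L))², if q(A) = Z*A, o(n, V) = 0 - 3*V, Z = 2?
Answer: 576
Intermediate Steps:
L = 6 (L = -2*(-3) = 6)
o(n, V) = -3*V
q(A) = 2*A
(q(-3) + o((3 + 6)/(-1 + 4), L))² = (2*(-3) - 3*6)² = (-6 - 18)² = (-24)² = 576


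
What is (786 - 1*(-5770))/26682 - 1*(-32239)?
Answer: 430103777/13341 ≈ 32239.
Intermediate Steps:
(786 - 1*(-5770))/26682 - 1*(-32239) = (786 + 5770)*(1/26682) + 32239 = 6556*(1/26682) + 32239 = 3278/13341 + 32239 = 430103777/13341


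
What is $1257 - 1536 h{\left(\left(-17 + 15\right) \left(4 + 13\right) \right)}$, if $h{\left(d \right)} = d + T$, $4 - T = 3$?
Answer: $51945$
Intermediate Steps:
$T = 1$ ($T = 4 - 3 = 1$)
$h{\left(d \right)} = 1 + d$ ($h{\left(d \right)} = d + 1 = 1 + d$)
$1257 - 1536 h{\left(\left(-17 + 15\right) \left(4 + 13\right) \right)} = 1257 - 1536 \left(1 + \left(-17 + 15\right) \left(4 + 13\right)\right) = 1257 - 1536 \left(1 - 34\right) = 1257 - -50688 = 1257 + 50688 = 51945$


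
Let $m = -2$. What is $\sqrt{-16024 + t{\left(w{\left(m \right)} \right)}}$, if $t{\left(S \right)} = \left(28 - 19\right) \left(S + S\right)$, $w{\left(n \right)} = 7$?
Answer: $i \sqrt{15898} \approx 126.09 i$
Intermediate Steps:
$t{\left(S \right)} = 18 S$ ($t{\left(S \right)} = 9 \cdot 2 S = 18 S$)
$\sqrt{-16024 + t{\left(w{\left(m \right)} \right)}} = \sqrt{-16024 + 18 \cdot 7} = \sqrt{-16024 + 126} = \sqrt{-15898} = i \sqrt{15898}$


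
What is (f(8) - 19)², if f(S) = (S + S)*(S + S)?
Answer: 56169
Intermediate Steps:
f(S) = 4*S² (f(S) = (2*S)*(2*S) = 4*S²)
(f(8) - 19)² = (4*8² - 19)² = (4*64 - 19)² = (256 - 19)² = 237² = 56169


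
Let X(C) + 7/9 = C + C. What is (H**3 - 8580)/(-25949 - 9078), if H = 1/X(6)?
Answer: 8839981851/36088353127 ≈ 0.24495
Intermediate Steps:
X(C) = -7/9 + 2*C (X(C) = -7/9 + (C + C) = -7/9 + 2*C)
H = 9/101 (H = 1/(-7/9 + 2*6) = 1/(-7/9 + 12) = 1/(101/9) = 9/101 ≈ 0.089109)
(H**3 - 8580)/(-25949 - 9078) = ((9/101)**3 - 8580)/(-25949 - 9078) = (729/1030301 - 8580)/(-35027) = -8839981851/1030301*(-1/35027) = 8839981851/36088353127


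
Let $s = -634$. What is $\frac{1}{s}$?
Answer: $- \frac{1}{634} \approx -0.0015773$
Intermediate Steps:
$\frac{1}{s} = \frac{1}{-634} = - \frac{1}{634}$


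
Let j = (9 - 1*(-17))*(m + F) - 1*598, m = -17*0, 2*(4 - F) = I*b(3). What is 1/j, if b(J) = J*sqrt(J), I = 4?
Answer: -19/6578 + 3*sqrt(3)/3289 ≈ -0.0013086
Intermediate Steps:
b(J) = J**(3/2)
F = 4 - 6*sqrt(3) (F = 4 - 2*3**(3/2) = 4 - 2*3*sqrt(3) = 4 - 6*sqrt(3) ≈ -6.3923)
m = 0
j = -494 - 156*sqrt(3) (j = (9 - 1*(-17))*(0 + (4 - 6*sqrt(3))) - 1*598 = (9 + 17)*(4 - 6*sqrt(3)) - 598 = 26*(4 - 6*sqrt(3)) - 598 = (104 - 156*sqrt(3)) - 598 = -494 - 156*sqrt(3) ≈ -764.20)
1/j = 1/(-494 - 156*sqrt(3))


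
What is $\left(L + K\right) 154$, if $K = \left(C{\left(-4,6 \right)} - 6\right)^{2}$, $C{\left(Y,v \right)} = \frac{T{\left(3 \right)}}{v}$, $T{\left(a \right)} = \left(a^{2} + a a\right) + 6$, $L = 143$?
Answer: $22638$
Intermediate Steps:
$T{\left(a \right)} = 6 + 2 a^{2}$ ($T{\left(a \right)} = \left(a^{2} + a^{2}\right) + 6 = 2 a^{2} + 6 = 6 + 2 a^{2}$)
$C{\left(Y,v \right)} = \frac{24}{v}$ ($C{\left(Y,v \right)} = \frac{6 + 2 \cdot 3^{2}}{v} = \frac{6 + 2 \cdot 9}{v} = \frac{6 + 18}{v} = \frac{24}{v}$)
$K = 4$ ($K = \left(\frac{24}{6} - 6\right)^{2} = \left(24 \cdot \frac{1}{6} - 6\right)^{2} = \left(4 - 6\right)^{2} = \left(-2\right)^{2} = 4$)
$\left(L + K\right) 154 = \left(143 + 4\right) 154 = 147 \cdot 154 = 22638$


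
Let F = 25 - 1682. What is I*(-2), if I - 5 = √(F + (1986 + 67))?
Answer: -10 - 12*√11 ≈ -49.799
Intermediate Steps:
F = -1657
I = 5 + 6*√11 (I = 5 + √(-1657 + (1986 + 67)) = 5 + √(-1657 + 2053) = 5 + √396 = 5 + 6*√11 ≈ 24.900)
I*(-2) = (5 + 6*√11)*(-2) = -10 - 12*√11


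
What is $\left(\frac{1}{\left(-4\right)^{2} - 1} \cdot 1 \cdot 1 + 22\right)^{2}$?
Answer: $\frac{109561}{225} \approx 486.94$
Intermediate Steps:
$\left(\frac{1}{\left(-4\right)^{2} - 1} \cdot 1 \cdot 1 + 22\right)^{2} = \left(\frac{1}{16 - 1} \cdot 1 \cdot 1 + 22\right)^{2} = \left(\frac{1}{15} \cdot 1 \cdot 1 + 22\right)^{2} = \left(\frac{1}{15} \cdot 1 + 22\right)^{2} = \left(\frac{1}{15} + 22\right)^{2} = \left(\frac{331}{15}\right)^{2} = \frac{109561}{225}$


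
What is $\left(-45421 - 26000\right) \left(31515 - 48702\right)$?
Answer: $1227512727$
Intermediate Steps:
$\left(-45421 - 26000\right) \left(31515 - 48702\right) = \left(-71421\right) \left(-17187\right) = 1227512727$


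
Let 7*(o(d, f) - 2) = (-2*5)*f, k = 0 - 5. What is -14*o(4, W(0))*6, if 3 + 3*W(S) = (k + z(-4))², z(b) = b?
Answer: 2952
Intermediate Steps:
k = -5
W(S) = 26 (W(S) = -1 + (-5 - 4)²/3 = -1 + (⅓)*(-9)² = -1 + (⅓)*81 = -1 + 27 = 26)
o(d, f) = 2 - 10*f/7 (o(d, f) = 2 + ((-2*5)*f)/7 = 2 + (-10*f)/7 = 2 - 10*f/7)
-14*o(4, W(0))*6 = -14*(2 - 10/7*26)*6 = -14*(2 - 260/7)*6 = -14*(-246/7)*6 = 492*6 = 2952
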